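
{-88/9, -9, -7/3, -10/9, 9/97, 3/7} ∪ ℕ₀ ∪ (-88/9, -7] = [-88/9, -7] ∪ {-7/3, -10/9, 9/97, 3/7} ∪ ℕ₀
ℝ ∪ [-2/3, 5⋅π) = (-∞, ∞)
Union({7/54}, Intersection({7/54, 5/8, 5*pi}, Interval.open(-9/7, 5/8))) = {7/54}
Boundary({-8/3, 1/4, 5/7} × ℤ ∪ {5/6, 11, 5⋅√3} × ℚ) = ({-8/3, 1/4, 5/7} × ℤ) ∪ ({5/6, 11, 5⋅√3} × ℝ)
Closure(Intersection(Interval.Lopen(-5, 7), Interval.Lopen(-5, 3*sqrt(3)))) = Interval(-5, 3*sqrt(3))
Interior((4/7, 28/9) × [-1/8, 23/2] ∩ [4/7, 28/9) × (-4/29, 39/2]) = (4/7, 28/9) × (-1/8, 23/2)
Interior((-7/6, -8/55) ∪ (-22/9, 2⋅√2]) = (-22/9, 2⋅√2)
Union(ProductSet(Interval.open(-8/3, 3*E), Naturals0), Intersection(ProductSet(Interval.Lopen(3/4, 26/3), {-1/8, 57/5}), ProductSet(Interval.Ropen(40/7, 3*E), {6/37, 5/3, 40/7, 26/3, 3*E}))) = ProductSet(Interval.open(-8/3, 3*E), Naturals0)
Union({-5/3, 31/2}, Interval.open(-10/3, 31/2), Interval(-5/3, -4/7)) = Interval.Lopen(-10/3, 31/2)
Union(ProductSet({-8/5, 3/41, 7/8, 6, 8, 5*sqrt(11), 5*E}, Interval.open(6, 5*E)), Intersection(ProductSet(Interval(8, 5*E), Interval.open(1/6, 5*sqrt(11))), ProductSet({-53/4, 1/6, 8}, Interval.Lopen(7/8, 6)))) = Union(ProductSet({8}, Interval.Lopen(7/8, 6)), ProductSet({-8/5, 3/41, 7/8, 6, 8, 5*sqrt(11), 5*E}, Interval.open(6, 5*E)))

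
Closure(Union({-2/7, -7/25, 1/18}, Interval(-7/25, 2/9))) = Union({-2/7}, Interval(-7/25, 2/9))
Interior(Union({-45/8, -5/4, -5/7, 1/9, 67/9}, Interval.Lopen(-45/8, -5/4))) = Interval.open(-45/8, -5/4)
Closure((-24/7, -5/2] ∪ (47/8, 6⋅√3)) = [-24/7, -5/2] ∪ [47/8, 6⋅√3]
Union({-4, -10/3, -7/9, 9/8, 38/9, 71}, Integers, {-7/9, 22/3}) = Union({-10/3, -7/9, 9/8, 38/9, 22/3}, Integers)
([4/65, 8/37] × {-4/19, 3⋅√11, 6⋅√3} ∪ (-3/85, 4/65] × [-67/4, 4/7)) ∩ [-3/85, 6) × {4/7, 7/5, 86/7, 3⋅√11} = [4/65, 8/37] × {3⋅√11}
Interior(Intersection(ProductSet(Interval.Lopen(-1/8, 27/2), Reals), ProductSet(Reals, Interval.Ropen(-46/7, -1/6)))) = ProductSet(Interval.open(-1/8, 27/2), Interval.open(-46/7, -1/6))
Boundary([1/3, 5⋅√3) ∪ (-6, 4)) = {-6, 5⋅√3}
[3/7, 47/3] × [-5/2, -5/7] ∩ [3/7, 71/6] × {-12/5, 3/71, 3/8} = [3/7, 71/6] × {-12/5}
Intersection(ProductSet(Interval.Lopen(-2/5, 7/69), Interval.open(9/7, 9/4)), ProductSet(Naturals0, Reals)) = ProductSet(Range(0, 1, 1), Interval.open(9/7, 9/4))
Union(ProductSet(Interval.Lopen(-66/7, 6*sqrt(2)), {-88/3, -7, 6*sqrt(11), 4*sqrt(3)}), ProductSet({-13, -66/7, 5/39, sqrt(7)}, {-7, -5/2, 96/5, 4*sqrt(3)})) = Union(ProductSet({-13, -66/7, 5/39, sqrt(7)}, {-7, -5/2, 96/5, 4*sqrt(3)}), ProductSet(Interval.Lopen(-66/7, 6*sqrt(2)), {-88/3, -7, 6*sqrt(11), 4*sqrt(3)}))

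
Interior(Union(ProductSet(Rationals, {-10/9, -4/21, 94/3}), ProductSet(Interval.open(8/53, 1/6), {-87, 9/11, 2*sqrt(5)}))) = EmptySet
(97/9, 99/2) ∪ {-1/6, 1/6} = {-1/6, 1/6} ∪ (97/9, 99/2)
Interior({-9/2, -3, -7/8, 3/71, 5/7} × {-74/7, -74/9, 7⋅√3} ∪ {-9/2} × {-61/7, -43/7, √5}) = ∅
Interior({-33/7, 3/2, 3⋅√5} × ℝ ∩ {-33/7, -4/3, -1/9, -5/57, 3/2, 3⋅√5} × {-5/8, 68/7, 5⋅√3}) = ∅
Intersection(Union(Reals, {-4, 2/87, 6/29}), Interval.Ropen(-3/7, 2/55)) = Interval.Ropen(-3/7, 2/55)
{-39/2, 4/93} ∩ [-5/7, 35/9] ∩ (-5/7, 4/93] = {4/93}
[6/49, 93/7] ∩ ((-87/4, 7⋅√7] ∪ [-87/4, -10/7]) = [6/49, 93/7]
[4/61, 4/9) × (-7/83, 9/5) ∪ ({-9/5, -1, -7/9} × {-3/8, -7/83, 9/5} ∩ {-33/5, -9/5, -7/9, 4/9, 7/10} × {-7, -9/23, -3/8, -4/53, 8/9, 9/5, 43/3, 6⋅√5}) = ({-9/5, -7/9} × {-3/8, 9/5}) ∪ ([4/61, 4/9) × (-7/83, 9/5))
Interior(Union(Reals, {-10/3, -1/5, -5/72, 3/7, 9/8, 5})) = Reals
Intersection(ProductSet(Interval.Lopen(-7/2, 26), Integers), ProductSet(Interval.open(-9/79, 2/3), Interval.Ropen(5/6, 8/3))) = ProductSet(Interval.open(-9/79, 2/3), Range(1, 3, 1))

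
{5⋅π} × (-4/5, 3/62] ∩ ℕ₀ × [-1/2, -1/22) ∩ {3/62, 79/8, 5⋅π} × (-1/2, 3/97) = ∅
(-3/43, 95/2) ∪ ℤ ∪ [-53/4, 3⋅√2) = ℤ ∪ [-53/4, 95/2)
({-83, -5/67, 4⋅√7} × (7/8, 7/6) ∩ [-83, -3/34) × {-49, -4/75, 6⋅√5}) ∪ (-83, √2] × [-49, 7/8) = (-83, √2] × [-49, 7/8)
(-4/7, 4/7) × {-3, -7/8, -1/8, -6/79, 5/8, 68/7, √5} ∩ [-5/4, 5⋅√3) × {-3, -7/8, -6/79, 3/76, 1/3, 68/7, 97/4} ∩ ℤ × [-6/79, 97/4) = {0} × {-6/79, 68/7}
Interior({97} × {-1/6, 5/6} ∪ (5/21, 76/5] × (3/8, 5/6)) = (5/21, 76/5) × (3/8, 5/6)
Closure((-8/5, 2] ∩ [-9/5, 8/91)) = [-8/5, 8/91]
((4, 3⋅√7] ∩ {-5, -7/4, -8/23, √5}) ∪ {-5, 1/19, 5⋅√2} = {-5, 1/19, 5⋅√2}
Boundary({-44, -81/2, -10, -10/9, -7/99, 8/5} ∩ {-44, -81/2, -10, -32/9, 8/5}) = {-44, -81/2, -10, 8/5}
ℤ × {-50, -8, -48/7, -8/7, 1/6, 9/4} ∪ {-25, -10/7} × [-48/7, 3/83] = ({-25, -10/7} × [-48/7, 3/83]) ∪ (ℤ × {-50, -8, -48/7, -8/7, 1/6, 9/4})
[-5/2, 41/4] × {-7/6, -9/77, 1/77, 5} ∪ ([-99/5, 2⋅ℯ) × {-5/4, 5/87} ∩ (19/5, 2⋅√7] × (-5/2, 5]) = ([-5/2, 41/4] × {-7/6, -9/77, 1/77, 5}) ∪ ((19/5, 2⋅√7] × {-5/4, 5/87})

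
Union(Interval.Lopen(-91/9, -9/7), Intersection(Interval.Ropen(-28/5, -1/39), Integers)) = Union(Interval.Lopen(-91/9, -9/7), Range(-5, 0, 1))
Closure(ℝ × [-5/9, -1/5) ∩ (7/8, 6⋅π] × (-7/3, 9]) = ({7/8, 6⋅π} × [-5/9, -1/5]) ∪ ([7/8, 6⋅π] × {-5/9, -1/5}) ∪ ((7/8, 6⋅π] × [-5/9, -1/5))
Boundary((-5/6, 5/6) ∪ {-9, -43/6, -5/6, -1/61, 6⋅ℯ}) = {-9, -43/6, -5/6, 5/6, 6⋅ℯ}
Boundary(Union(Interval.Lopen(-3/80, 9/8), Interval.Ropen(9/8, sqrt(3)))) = {-3/80, sqrt(3)}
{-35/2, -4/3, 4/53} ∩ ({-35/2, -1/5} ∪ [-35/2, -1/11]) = {-35/2, -4/3}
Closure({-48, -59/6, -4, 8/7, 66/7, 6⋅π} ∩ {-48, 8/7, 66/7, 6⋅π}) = {-48, 8/7, 66/7, 6⋅π}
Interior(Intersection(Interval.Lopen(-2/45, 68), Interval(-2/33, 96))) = Interval.open(-2/45, 68)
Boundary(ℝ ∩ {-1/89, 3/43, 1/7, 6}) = {-1/89, 3/43, 1/7, 6}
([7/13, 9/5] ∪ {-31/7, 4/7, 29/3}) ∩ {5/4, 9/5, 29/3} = {5/4, 9/5, 29/3}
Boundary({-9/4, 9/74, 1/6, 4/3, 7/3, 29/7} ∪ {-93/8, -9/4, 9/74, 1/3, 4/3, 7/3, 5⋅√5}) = {-93/8, -9/4, 9/74, 1/6, 1/3, 4/3, 7/3, 29/7, 5⋅√5}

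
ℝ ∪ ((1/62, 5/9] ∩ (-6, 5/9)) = (-∞, ∞)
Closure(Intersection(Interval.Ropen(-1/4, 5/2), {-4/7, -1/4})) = {-1/4}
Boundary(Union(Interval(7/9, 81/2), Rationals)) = Union(Interval(-oo, 7/9), Interval(81/2, oo))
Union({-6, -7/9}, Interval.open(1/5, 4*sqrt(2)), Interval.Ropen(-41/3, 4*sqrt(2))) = Interval.Ropen(-41/3, 4*sqrt(2))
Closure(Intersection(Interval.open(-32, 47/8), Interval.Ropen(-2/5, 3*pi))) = Interval(-2/5, 47/8)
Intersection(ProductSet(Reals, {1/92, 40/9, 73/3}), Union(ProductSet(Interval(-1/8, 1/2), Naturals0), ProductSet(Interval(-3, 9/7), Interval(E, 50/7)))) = ProductSet(Interval(-3, 9/7), {40/9})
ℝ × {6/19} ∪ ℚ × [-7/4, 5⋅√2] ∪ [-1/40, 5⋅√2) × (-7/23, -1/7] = (ℝ × {6/19}) ∪ (ℚ × [-7/4, 5⋅√2]) ∪ ([-1/40, 5⋅√2) × (-7/23, -1/7])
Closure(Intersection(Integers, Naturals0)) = Naturals0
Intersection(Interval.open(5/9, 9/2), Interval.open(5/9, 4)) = Interval.open(5/9, 4)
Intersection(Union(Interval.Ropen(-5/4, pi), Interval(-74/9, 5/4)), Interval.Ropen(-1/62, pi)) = Interval.Ropen(-1/62, pi)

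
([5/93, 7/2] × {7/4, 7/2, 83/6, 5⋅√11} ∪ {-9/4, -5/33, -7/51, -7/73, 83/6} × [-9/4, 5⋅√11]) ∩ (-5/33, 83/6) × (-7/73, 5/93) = {-7/51, -7/73} × (-7/73, 5/93)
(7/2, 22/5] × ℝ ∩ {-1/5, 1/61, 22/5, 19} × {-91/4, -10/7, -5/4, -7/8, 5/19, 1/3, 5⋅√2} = {22/5} × {-91/4, -10/7, -5/4, -7/8, 5/19, 1/3, 5⋅√2}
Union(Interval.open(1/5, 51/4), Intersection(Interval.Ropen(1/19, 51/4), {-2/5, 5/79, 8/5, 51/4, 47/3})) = Union({5/79}, Interval.open(1/5, 51/4))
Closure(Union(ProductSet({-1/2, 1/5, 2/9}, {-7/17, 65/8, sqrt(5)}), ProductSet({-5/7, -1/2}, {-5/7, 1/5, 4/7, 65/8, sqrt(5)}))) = Union(ProductSet({-5/7, -1/2}, {-5/7, 1/5, 4/7, 65/8, sqrt(5)}), ProductSet({-1/2, 1/5, 2/9}, {-7/17, 65/8, sqrt(5)}))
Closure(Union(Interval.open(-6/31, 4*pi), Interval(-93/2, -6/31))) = Interval(-93/2, 4*pi)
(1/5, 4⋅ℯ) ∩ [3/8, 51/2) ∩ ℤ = {1, 2, …, 10}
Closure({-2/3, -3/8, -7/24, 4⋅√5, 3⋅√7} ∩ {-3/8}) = {-3/8}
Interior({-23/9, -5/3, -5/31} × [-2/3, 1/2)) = ∅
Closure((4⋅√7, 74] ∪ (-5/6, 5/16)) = [-5/6, 5/16] ∪ [4⋅√7, 74]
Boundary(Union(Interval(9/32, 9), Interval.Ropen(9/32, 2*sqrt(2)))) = {9/32, 9}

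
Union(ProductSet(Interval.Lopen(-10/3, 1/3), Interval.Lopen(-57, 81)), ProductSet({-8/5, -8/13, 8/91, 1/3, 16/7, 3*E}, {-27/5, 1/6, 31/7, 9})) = Union(ProductSet({-8/5, -8/13, 8/91, 1/3, 16/7, 3*E}, {-27/5, 1/6, 31/7, 9}), ProductSet(Interval.Lopen(-10/3, 1/3), Interval.Lopen(-57, 81)))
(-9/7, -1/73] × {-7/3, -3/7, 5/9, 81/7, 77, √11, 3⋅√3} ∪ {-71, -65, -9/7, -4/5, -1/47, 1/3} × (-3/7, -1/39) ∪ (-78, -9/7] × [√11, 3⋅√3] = ({-71, -65, -9/7, -4/5, -1/47, 1/3} × (-3/7, -1/39)) ∪ ((-78, -9/7] × [√11, 3⋅√3]) ∪ ((-9/7, -1/73] × {-7/3, -3/7, 5/9, 81/7, 77, √11, 3⋅√3})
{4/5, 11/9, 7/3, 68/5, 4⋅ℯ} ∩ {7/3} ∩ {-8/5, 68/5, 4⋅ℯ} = ∅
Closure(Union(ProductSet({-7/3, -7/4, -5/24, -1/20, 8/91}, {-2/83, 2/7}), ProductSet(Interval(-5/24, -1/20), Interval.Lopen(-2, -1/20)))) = Union(ProductSet({-7/3, -7/4, -5/24, -1/20, 8/91}, {-2/83, 2/7}), ProductSet(Interval(-5/24, -1/20), Interval(-2, -1/20)))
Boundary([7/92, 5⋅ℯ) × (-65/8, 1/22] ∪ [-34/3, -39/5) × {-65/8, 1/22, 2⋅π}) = ({7/92, 5⋅ℯ} × [-65/8, 1/22]) ∪ ([7/92, 5⋅ℯ] × {-65/8, 1/22}) ∪ ([-34/3, -39/5] × {-65/8, 1/22, 2⋅π})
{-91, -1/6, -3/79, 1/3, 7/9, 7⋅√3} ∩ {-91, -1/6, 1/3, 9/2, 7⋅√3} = {-91, -1/6, 1/3, 7⋅√3}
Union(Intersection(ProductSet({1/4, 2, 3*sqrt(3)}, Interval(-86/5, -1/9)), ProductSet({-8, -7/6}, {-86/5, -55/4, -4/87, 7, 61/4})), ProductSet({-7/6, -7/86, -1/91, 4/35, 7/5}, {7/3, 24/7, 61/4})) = ProductSet({-7/6, -7/86, -1/91, 4/35, 7/5}, {7/3, 24/7, 61/4})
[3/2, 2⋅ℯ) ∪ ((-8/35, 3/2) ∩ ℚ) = [3/2, 2⋅ℯ) ∪ (ℚ ∩ (-8/35, 3/2))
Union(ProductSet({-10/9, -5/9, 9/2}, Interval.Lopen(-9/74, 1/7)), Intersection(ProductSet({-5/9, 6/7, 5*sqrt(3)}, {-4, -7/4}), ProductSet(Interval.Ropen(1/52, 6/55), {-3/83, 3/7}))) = ProductSet({-10/9, -5/9, 9/2}, Interval.Lopen(-9/74, 1/7))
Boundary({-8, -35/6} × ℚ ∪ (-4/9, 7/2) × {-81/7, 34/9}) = ({-8, -35/6} × ℝ) ∪ ([-4/9, 7/2] × {-81/7, 34/9})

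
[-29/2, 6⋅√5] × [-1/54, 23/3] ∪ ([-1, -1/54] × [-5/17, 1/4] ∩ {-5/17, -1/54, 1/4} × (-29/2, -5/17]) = ({-5/17, -1/54} × {-5/17}) ∪ ([-29/2, 6⋅√5] × [-1/54, 23/3])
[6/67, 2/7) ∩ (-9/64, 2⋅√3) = [6/67, 2/7)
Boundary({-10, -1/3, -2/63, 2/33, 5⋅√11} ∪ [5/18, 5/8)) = {-10, -1/3, -2/63, 2/33, 5/18, 5/8, 5⋅√11}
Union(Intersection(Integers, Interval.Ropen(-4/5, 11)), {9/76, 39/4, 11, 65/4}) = Union({9/76, 39/4, 11, 65/4}, Range(0, 11, 1))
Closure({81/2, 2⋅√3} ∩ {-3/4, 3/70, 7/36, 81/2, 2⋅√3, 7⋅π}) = {81/2, 2⋅√3}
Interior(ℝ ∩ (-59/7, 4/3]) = (-59/7, 4/3)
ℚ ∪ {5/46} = ℚ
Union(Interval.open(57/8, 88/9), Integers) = Union(Integers, Interval.open(57/8, 88/9))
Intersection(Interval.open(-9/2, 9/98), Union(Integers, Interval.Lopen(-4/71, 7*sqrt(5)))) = Union(Interval.open(-4/71, 9/98), Range(-4, 1, 1))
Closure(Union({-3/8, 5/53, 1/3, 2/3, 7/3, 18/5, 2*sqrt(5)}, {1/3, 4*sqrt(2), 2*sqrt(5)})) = {-3/8, 5/53, 1/3, 2/3, 7/3, 18/5, 4*sqrt(2), 2*sqrt(5)}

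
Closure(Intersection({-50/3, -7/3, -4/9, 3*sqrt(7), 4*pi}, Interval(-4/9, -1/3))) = {-4/9}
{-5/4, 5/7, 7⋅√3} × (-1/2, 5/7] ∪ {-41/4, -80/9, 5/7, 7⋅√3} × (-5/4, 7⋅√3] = ({-5/4, 5/7, 7⋅√3} × (-1/2, 5/7]) ∪ ({-41/4, -80/9, 5/7, 7⋅√3} × (-5/4, 7⋅√3])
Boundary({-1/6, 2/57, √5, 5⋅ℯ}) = {-1/6, 2/57, √5, 5⋅ℯ}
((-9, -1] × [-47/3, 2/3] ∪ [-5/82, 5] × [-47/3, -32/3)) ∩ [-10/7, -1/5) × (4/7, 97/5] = [-10/7, -1] × (4/7, 2/3]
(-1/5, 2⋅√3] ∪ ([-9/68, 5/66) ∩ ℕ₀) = (-1/5, 2⋅√3] ∪ {0}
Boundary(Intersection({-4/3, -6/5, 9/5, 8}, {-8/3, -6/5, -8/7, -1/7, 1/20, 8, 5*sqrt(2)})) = {-6/5, 8}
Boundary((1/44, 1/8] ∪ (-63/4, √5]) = {-63/4, √5}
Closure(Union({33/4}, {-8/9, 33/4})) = {-8/9, 33/4}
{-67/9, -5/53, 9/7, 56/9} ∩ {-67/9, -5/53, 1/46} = {-67/9, -5/53}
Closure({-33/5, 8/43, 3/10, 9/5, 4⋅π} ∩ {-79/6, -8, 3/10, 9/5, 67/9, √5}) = {3/10, 9/5}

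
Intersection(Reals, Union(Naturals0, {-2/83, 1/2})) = Union({-2/83, 1/2}, Naturals0)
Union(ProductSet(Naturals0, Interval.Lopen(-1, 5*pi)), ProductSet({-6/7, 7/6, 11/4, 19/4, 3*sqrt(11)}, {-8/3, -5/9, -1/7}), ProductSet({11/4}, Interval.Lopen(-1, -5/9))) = Union(ProductSet({11/4}, Interval.Lopen(-1, -5/9)), ProductSet({-6/7, 7/6, 11/4, 19/4, 3*sqrt(11)}, {-8/3, -5/9, -1/7}), ProductSet(Naturals0, Interval.Lopen(-1, 5*pi)))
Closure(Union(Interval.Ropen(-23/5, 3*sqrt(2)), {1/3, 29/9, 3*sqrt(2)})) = Interval(-23/5, 3*sqrt(2))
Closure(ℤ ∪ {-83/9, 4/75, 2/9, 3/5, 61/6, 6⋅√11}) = ℤ ∪ {-83/9, 4/75, 2/9, 3/5, 61/6, 6⋅√11}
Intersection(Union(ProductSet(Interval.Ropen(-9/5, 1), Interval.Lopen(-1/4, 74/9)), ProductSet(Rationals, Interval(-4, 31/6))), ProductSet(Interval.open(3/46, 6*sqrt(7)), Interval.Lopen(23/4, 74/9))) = ProductSet(Interval.open(3/46, 1), Interval.Lopen(23/4, 74/9))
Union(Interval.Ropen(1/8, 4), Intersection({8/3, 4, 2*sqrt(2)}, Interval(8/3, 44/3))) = Interval(1/8, 4)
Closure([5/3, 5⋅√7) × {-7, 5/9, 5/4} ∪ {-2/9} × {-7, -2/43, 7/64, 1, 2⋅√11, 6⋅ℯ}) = ([5/3, 5⋅√7] × {-7, 5/9, 5/4}) ∪ ({-2/9} × {-7, -2/43, 7/64, 1, 2⋅√11, 6⋅ℯ})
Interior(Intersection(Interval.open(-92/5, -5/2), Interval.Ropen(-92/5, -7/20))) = Interval.open(-92/5, -5/2)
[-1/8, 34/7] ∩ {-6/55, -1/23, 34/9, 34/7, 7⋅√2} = {-6/55, -1/23, 34/9, 34/7}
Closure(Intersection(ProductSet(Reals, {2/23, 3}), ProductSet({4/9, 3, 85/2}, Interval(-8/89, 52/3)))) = ProductSet({4/9, 3, 85/2}, {2/23, 3})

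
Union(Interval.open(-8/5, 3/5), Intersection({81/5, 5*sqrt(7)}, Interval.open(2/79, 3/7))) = Interval.open(-8/5, 3/5)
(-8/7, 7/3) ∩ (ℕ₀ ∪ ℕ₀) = {0, 1, 2}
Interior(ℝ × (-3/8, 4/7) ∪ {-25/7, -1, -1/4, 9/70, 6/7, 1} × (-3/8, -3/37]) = ℝ × (-3/8, 4/7)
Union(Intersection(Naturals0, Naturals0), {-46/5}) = Union({-46/5}, Naturals0)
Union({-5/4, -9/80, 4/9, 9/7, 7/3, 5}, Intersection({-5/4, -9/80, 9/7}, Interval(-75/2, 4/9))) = {-5/4, -9/80, 4/9, 9/7, 7/3, 5}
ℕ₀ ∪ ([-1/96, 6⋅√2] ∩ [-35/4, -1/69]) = ℕ₀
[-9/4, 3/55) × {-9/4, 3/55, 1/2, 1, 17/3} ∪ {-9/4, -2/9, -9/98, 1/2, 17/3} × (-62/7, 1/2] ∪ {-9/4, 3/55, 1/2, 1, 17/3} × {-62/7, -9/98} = ({-9/4, 3/55, 1/2, 1, 17/3} × {-62/7, -9/98}) ∪ ({-9/4, -2/9, -9/98, 1/2, 17/3} × (-62/7, 1/2]) ∪ ([-9/4, 3/55) × {-9/4, 3/55, 1/2, 1, 17/3})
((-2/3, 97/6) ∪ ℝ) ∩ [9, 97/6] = [9, 97/6]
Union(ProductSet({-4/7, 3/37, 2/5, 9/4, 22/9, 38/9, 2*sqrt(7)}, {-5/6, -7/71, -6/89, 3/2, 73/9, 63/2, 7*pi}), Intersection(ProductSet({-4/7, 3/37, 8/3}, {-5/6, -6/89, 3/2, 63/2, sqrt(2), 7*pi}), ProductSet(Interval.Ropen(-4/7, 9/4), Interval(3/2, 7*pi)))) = ProductSet({-4/7, 3/37, 2/5, 9/4, 22/9, 38/9, 2*sqrt(7)}, {-5/6, -7/71, -6/89, 3/2, 73/9, 63/2, 7*pi})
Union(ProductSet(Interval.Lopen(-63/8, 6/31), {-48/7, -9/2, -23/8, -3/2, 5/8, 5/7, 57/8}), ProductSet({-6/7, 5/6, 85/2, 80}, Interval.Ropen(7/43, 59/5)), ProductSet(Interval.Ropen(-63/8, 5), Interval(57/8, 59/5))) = Union(ProductSet({-6/7, 5/6, 85/2, 80}, Interval.Ropen(7/43, 59/5)), ProductSet(Interval.Lopen(-63/8, 6/31), {-48/7, -9/2, -23/8, -3/2, 5/8, 5/7, 57/8}), ProductSet(Interval.Ropen(-63/8, 5), Interval(57/8, 59/5)))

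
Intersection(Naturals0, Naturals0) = Naturals0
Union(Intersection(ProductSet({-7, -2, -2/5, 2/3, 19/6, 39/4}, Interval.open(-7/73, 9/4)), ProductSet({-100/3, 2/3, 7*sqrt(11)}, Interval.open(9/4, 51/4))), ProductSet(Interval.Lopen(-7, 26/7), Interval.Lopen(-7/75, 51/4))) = ProductSet(Interval.Lopen(-7, 26/7), Interval.Lopen(-7/75, 51/4))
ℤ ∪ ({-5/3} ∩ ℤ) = ℤ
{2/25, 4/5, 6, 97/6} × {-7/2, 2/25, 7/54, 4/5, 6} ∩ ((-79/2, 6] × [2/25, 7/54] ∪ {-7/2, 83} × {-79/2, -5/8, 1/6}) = {2/25, 4/5, 6} × {2/25, 7/54}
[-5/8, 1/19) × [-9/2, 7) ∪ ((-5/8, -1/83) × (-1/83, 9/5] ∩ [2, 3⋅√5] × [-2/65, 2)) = [-5/8, 1/19) × [-9/2, 7)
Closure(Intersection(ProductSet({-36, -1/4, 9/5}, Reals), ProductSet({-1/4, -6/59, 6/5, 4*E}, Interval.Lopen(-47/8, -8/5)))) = ProductSet({-1/4}, Interval(-47/8, -8/5))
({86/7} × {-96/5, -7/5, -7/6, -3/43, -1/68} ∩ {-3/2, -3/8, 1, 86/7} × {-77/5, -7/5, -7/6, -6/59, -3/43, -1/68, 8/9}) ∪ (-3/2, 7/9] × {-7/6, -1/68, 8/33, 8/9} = ({86/7} × {-7/5, -7/6, -3/43, -1/68}) ∪ ((-3/2, 7/9] × {-7/6, -1/68, 8/33, 8/9})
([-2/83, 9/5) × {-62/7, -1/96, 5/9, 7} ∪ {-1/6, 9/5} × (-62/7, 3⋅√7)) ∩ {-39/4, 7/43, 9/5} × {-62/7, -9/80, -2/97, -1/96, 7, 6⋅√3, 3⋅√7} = ({7/43} × {-62/7, -1/96, 7}) ∪ ({9/5} × {-9/80, -2/97, -1/96, 7})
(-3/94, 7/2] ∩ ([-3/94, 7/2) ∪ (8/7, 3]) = (-3/94, 7/2)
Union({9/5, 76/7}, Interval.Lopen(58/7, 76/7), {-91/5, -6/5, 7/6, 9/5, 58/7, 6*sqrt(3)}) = Union({-91/5, -6/5, 7/6, 9/5}, Interval(58/7, 76/7))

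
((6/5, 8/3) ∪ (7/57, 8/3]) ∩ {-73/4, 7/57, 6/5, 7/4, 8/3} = {6/5, 7/4, 8/3}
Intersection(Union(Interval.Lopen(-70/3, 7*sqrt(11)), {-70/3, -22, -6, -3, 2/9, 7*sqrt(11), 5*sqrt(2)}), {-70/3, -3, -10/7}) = {-70/3, -3, -10/7}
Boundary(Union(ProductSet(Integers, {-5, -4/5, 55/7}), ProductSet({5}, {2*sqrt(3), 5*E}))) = Union(ProductSet({5}, {2*sqrt(3), 5*E}), ProductSet(Integers, {-5, -4/5, 55/7}))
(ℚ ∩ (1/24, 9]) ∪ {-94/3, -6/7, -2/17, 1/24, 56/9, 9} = {-94/3, -6/7, -2/17, 1/24} ∪ (ℚ ∩ (1/24, 9])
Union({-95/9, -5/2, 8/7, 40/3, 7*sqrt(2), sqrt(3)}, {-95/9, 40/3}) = {-95/9, -5/2, 8/7, 40/3, 7*sqrt(2), sqrt(3)}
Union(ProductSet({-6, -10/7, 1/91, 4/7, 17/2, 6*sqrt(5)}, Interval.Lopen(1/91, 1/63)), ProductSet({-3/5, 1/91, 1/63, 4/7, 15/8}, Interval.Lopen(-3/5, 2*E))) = Union(ProductSet({-3/5, 1/91, 1/63, 4/7, 15/8}, Interval.Lopen(-3/5, 2*E)), ProductSet({-6, -10/7, 1/91, 4/7, 17/2, 6*sqrt(5)}, Interval.Lopen(1/91, 1/63)))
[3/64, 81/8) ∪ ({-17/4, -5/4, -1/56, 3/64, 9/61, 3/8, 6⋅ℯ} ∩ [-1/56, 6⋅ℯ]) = {-1/56, 6⋅ℯ} ∪ [3/64, 81/8)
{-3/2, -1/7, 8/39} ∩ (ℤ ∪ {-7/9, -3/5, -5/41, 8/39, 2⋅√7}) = {8/39}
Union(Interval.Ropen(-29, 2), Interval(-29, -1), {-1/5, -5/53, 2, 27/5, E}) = Union({27/5, E}, Interval(-29, 2))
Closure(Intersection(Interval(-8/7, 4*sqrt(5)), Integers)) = Range(-1, 9, 1)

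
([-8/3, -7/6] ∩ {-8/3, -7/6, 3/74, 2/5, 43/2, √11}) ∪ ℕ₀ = {-8/3, -7/6} ∪ ℕ₀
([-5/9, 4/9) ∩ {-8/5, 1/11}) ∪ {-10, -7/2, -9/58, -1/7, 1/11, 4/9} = {-10, -7/2, -9/58, -1/7, 1/11, 4/9}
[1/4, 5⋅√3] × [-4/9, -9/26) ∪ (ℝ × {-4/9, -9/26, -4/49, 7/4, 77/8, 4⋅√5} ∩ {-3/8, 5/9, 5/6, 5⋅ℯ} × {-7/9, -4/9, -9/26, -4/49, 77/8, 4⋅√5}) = ([1/4, 5⋅√3] × [-4/9, -9/26)) ∪ ({-3/8, 5/9, 5/6, 5⋅ℯ} × {-4/9, -9/26, -4/49, 77/8, 4⋅√5})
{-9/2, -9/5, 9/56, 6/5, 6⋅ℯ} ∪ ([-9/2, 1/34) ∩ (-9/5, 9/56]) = {-9/2, 9/56, 6/5, 6⋅ℯ} ∪ [-9/5, 1/34)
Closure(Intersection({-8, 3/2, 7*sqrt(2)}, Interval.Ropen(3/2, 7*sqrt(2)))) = {3/2}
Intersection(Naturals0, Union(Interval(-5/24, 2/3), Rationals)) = Union(Naturals0, Range(0, 1, 1))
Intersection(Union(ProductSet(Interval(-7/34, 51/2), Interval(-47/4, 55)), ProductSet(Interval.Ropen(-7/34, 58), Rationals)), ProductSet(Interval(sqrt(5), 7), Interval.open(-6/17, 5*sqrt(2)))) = ProductSet(Interval(sqrt(5), 7), Union(Intersection(Interval.open(-6/17, 5*sqrt(2)), Rationals), Interval.open(-6/17, 5*sqrt(2))))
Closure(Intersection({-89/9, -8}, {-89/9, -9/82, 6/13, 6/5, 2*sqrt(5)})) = {-89/9}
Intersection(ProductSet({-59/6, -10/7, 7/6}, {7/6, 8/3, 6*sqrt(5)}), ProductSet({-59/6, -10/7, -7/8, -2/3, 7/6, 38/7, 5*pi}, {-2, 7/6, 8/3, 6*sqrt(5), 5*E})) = ProductSet({-59/6, -10/7, 7/6}, {7/6, 8/3, 6*sqrt(5)})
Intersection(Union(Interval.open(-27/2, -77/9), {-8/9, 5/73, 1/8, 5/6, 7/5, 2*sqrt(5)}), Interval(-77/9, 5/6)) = {-8/9, 5/73, 1/8, 5/6}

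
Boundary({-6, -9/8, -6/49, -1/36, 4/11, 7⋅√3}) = {-6, -9/8, -6/49, -1/36, 4/11, 7⋅√3}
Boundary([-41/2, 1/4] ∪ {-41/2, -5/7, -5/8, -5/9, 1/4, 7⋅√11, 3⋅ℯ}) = {-41/2, 1/4, 7⋅√11, 3⋅ℯ}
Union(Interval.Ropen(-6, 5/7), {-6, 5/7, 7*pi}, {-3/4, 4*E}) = Union({4*E, 7*pi}, Interval(-6, 5/7))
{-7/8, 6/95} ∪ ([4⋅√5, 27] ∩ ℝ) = {-7/8, 6/95} ∪ [4⋅√5, 27]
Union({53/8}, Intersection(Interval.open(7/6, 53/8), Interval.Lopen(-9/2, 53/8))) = Interval.Lopen(7/6, 53/8)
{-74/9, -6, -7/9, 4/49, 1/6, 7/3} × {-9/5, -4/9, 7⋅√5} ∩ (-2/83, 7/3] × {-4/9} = {4/49, 1/6, 7/3} × {-4/9}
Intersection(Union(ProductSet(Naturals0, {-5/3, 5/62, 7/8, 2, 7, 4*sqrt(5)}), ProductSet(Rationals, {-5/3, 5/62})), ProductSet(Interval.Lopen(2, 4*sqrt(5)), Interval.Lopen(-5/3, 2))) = Union(ProductSet(Intersection(Interval.Lopen(2, 4*sqrt(5)), Rationals), {5/62}), ProductSet(Range(3, 9, 1), {5/62, 7/8, 2}))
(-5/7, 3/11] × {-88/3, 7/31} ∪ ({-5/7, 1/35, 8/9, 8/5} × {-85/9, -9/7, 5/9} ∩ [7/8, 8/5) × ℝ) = ({8/9} × {-85/9, -9/7, 5/9}) ∪ ((-5/7, 3/11] × {-88/3, 7/31})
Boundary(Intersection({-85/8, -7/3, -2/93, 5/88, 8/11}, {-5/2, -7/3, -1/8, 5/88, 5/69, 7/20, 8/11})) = {-7/3, 5/88, 8/11}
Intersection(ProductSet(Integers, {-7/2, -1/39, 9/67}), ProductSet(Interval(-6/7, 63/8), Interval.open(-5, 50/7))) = ProductSet(Range(0, 8, 1), {-7/2, -1/39, 9/67})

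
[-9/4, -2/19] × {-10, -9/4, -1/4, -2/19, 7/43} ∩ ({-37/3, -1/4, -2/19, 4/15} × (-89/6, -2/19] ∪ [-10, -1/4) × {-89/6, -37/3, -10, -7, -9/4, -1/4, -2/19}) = ([-9/4, -1/4] ∪ {-2/19}) × {-10, -9/4, -1/4, -2/19}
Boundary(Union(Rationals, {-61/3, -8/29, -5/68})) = Reals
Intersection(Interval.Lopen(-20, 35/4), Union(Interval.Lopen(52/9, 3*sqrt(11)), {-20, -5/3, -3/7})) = Union({-5/3, -3/7}, Interval.Lopen(52/9, 35/4))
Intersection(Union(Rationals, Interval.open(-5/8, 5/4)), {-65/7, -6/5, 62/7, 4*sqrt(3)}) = {-65/7, -6/5, 62/7}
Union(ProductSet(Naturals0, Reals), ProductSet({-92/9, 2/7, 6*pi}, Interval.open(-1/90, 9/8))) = Union(ProductSet({-92/9, 2/7, 6*pi}, Interval.open(-1/90, 9/8)), ProductSet(Naturals0, Reals))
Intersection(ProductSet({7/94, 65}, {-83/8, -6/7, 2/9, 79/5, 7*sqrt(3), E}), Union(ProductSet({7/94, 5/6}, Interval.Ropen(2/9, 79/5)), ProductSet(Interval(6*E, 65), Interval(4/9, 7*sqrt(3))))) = Union(ProductSet({7/94}, {2/9, 7*sqrt(3), E}), ProductSet({65}, {7*sqrt(3), E}))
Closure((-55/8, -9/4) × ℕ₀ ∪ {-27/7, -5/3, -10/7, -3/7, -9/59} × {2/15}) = ([-55/8, -9/4] × ℕ₀) ∪ ({-27/7, -5/3, -10/7, -3/7, -9/59} × {2/15})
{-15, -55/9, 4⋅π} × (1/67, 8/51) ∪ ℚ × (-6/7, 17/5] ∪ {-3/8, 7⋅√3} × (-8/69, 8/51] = (ℚ × (-6/7, 17/5]) ∪ ({-15, -55/9, 4⋅π} × (1/67, 8/51)) ∪ ({-3/8, 7⋅√3} × (-8/69, 8/51])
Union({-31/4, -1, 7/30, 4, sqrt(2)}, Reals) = Reals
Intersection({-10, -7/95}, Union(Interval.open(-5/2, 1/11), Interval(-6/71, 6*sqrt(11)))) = {-7/95}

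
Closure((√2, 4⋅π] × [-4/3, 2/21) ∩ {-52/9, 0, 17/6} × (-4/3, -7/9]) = {17/6} × [-4/3, -7/9]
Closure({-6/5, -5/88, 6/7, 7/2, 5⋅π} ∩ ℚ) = {-6/5, -5/88, 6/7, 7/2}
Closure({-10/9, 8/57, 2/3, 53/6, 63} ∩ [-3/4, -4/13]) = ∅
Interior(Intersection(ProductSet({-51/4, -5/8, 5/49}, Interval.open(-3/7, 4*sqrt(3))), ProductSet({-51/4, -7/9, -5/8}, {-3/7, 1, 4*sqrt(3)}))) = EmptySet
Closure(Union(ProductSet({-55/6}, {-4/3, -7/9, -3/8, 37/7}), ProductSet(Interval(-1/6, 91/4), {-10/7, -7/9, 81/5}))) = Union(ProductSet({-55/6}, {-4/3, -7/9, -3/8, 37/7}), ProductSet(Interval(-1/6, 91/4), {-10/7, -7/9, 81/5}))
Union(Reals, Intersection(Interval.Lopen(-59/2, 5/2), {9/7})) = Reals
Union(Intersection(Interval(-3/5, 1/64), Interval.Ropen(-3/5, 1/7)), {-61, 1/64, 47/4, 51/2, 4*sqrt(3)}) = Union({-61, 47/4, 51/2, 4*sqrt(3)}, Interval(-3/5, 1/64))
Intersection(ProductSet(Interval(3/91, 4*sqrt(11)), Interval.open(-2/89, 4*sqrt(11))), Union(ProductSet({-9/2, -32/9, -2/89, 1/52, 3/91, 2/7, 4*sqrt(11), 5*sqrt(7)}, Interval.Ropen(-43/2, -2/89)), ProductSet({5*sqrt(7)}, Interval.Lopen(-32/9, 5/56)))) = ProductSet({5*sqrt(7)}, Interval.Lopen(-2/89, 5/56))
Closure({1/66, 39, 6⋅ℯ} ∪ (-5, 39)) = [-5, 39]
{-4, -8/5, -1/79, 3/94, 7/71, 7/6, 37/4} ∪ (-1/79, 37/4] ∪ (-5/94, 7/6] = {-4, -8/5} ∪ (-5/94, 37/4]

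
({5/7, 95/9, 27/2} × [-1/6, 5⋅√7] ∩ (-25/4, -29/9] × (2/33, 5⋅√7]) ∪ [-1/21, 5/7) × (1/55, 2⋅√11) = [-1/21, 5/7) × (1/55, 2⋅√11)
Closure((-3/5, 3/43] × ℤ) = [-3/5, 3/43] × ℤ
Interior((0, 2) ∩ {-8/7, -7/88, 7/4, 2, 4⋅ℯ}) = ∅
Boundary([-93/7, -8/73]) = {-93/7, -8/73}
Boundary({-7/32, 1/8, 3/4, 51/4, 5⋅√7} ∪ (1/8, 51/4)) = {-7/32, 1/8, 51/4, 5⋅√7}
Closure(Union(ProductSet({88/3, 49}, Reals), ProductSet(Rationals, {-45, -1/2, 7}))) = Union(ProductSet({88/3, 49}, Reals), ProductSet(Reals, {-45, -1/2, 7}))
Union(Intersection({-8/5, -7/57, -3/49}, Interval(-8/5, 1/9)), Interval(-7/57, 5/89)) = Union({-8/5}, Interval(-7/57, 5/89))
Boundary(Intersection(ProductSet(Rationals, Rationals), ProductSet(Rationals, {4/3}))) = ProductSet(Reals, {4/3})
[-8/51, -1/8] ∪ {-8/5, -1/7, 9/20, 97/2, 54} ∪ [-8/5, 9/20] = [-8/5, 9/20] ∪ {97/2, 54}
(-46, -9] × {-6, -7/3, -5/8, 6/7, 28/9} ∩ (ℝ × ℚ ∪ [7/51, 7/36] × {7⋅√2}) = (-46, -9] × {-6, -7/3, -5/8, 6/7, 28/9}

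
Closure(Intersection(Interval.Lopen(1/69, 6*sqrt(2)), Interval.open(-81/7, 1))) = Interval(1/69, 1)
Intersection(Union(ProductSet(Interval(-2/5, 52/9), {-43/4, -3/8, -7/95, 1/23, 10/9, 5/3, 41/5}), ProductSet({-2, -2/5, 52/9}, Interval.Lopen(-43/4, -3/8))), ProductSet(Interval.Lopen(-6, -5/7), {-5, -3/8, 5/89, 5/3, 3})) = ProductSet({-2}, {-5, -3/8})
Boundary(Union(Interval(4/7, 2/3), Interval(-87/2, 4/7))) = {-87/2, 2/3}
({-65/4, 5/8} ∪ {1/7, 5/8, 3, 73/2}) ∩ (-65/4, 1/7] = {1/7}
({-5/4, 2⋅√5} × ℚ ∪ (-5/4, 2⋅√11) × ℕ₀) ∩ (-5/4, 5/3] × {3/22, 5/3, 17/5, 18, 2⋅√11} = (-5/4, 5/3] × {18}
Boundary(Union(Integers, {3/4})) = Union({3/4}, Integers)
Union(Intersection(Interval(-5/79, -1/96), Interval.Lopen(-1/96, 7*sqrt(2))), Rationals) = Rationals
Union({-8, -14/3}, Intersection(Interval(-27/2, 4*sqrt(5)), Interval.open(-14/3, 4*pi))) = Union({-8}, Interval(-14/3, 4*sqrt(5)))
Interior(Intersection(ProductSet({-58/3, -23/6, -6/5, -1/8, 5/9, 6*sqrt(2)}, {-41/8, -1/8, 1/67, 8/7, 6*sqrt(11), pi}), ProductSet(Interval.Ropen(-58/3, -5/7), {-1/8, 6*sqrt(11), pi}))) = EmptySet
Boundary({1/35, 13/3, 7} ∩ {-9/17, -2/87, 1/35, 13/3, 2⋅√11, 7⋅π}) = {1/35, 13/3}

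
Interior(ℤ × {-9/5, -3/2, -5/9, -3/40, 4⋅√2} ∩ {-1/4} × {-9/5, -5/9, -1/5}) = ∅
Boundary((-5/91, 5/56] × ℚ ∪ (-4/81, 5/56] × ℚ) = [-5/91, 5/56] × ℝ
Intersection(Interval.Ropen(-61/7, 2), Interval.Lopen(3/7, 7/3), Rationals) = Intersection(Interval.open(3/7, 2), Rationals)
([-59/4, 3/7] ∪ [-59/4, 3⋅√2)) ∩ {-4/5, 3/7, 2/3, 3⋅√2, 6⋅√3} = {-4/5, 3/7, 2/3}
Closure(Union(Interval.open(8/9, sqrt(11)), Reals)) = Interval(-oo, oo)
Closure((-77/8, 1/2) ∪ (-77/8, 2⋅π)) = [-77/8, 2⋅π]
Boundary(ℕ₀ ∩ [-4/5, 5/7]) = {0}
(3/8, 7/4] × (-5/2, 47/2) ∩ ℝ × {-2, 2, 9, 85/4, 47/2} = (3/8, 7/4] × {-2, 2, 9, 85/4}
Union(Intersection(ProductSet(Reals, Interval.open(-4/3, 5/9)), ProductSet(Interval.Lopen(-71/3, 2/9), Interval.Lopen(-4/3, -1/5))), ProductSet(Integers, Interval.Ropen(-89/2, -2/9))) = Union(ProductSet(Integers, Interval.Ropen(-89/2, -2/9)), ProductSet(Interval.Lopen(-71/3, 2/9), Interval.Lopen(-4/3, -1/5)))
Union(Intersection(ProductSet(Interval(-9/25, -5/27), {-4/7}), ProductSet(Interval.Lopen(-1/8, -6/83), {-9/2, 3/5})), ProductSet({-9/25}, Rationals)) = ProductSet({-9/25}, Rationals)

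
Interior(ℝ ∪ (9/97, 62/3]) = (-∞, ∞)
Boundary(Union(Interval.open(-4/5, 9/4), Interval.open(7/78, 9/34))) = {-4/5, 9/4}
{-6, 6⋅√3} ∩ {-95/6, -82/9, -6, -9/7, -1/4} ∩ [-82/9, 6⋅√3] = {-6}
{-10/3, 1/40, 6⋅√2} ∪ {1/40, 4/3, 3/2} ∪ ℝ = ℝ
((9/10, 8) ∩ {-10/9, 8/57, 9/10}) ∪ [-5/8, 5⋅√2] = [-5/8, 5⋅√2]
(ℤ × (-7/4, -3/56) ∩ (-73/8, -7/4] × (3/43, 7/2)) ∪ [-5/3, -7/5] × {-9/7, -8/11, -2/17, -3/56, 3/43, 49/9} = [-5/3, -7/5] × {-9/7, -8/11, -2/17, -3/56, 3/43, 49/9}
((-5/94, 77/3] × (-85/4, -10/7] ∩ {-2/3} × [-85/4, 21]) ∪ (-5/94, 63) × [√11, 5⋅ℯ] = (-5/94, 63) × [√11, 5⋅ℯ]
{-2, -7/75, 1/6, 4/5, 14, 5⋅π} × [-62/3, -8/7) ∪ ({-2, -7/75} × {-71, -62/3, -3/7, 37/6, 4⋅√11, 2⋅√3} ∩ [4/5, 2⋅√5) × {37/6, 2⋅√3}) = {-2, -7/75, 1/6, 4/5, 14, 5⋅π} × [-62/3, -8/7)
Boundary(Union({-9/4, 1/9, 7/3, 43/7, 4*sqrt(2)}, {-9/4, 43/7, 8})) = {-9/4, 1/9, 7/3, 43/7, 8, 4*sqrt(2)}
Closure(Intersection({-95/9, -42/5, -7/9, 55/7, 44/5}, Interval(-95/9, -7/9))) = {-95/9, -42/5, -7/9}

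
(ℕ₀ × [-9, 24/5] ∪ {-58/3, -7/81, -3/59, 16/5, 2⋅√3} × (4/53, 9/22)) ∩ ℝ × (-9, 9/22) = (ℕ₀ × (-9, 9/22)) ∪ ({-58/3, -7/81, -3/59, 16/5, 2⋅√3} × (4/53, 9/22))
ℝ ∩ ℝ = ℝ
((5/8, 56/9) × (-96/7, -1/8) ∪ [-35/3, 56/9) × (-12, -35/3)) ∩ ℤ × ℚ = ({-11, -10, …, 6} × (ℚ ∩ (-12, -35/3))) ∪ ({1, 2, …, 6} × (ℚ ∩ (-96/7, -1/8)))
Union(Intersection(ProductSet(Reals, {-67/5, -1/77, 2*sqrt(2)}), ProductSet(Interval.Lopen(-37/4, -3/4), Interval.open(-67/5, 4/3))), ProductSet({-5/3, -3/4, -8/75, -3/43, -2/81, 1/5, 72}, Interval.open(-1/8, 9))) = Union(ProductSet({-5/3, -3/4, -8/75, -3/43, -2/81, 1/5, 72}, Interval.open(-1/8, 9)), ProductSet(Interval.Lopen(-37/4, -3/4), {-1/77}))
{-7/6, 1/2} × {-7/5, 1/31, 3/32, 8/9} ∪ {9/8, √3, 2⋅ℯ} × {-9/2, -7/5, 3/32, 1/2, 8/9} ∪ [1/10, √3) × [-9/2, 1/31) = ({-7/6, 1/2} × {-7/5, 1/31, 3/32, 8/9}) ∪ ([1/10, √3) × [-9/2, 1/31)) ∪ ({9/8, √3, 2⋅ℯ} × {-9/2, -7/5, 3/32, 1/2, 8/9})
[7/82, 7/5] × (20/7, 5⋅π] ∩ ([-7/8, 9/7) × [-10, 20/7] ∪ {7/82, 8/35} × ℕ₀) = {7/82, 8/35} × {3, 4, …, 15}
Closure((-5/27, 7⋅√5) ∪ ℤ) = ℤ ∪ [-5/27, 7⋅√5]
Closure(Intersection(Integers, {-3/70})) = EmptySet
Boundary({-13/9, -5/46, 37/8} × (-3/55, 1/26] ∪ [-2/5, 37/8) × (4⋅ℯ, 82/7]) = ({-13/9, -5/46, 37/8} × [-3/55, 1/26]) ∪ ({-2/5, 37/8} × [4⋅ℯ, 82/7]) ∪ ([-2/5, 37/8] × {82/7, 4⋅ℯ})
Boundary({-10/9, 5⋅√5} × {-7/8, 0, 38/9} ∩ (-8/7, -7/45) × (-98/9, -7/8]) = {-10/9} × {-7/8}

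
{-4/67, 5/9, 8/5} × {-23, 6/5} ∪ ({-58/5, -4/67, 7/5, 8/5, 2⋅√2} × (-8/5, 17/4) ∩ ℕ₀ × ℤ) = {-4/67, 5/9, 8/5} × {-23, 6/5}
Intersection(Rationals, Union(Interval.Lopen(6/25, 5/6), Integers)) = Union(Integers, Intersection(Interval.Lopen(6/25, 5/6), Rationals))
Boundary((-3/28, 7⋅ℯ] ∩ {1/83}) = {1/83}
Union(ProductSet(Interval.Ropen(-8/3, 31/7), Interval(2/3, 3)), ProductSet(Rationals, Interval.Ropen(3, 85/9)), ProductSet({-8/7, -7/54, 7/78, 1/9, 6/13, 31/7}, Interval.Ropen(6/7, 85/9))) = Union(ProductSet({-8/7, -7/54, 7/78, 1/9, 6/13, 31/7}, Interval.Ropen(6/7, 85/9)), ProductSet(Interval.Ropen(-8/3, 31/7), Interval(2/3, 3)), ProductSet(Rationals, Interval.Ropen(3, 85/9)))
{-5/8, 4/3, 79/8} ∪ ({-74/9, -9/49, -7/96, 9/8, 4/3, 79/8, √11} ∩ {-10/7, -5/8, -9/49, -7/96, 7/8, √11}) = {-5/8, -9/49, -7/96, 4/3, 79/8, √11}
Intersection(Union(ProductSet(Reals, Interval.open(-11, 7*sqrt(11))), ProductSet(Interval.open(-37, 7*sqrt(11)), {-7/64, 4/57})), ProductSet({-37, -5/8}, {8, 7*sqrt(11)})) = ProductSet({-37, -5/8}, {8})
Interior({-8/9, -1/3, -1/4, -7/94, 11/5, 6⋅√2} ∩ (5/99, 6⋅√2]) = ∅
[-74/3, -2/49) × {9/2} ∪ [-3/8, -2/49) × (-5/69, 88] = ([-74/3, -2/49) × {9/2}) ∪ ([-3/8, -2/49) × (-5/69, 88])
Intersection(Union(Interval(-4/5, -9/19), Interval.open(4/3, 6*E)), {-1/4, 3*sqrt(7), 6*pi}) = {3*sqrt(7)}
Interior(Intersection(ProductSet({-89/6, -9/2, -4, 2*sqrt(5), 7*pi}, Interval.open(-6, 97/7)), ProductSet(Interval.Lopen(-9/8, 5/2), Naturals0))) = EmptySet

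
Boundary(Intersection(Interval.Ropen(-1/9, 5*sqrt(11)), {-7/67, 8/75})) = {-7/67, 8/75}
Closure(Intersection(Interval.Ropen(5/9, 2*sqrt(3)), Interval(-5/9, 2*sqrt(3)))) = Interval(5/9, 2*sqrt(3))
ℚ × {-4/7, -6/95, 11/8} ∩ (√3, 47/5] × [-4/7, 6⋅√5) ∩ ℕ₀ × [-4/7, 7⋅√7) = {2, 3, …, 9} × {-4/7, -6/95, 11/8}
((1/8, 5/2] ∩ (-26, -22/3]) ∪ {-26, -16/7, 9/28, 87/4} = {-26, -16/7, 9/28, 87/4}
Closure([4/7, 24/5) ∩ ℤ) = {1, 2, 3, 4}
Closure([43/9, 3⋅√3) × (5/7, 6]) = ({43/9, 3⋅√3} × [5/7, 6]) ∪ ([43/9, 3⋅√3] × {5/7, 6}) ∪ ([43/9, 3⋅√3) × (5/7, 6])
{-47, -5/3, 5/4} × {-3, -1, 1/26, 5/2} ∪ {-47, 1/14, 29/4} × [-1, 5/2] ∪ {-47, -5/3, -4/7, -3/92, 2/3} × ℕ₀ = ({-47, -5/3, -4/7, -3/92, 2/3} × ℕ₀) ∪ ({-47, -5/3, 5/4} × {-3, -1, 1/26, 5/2}) ∪ ({-47, 1/14, 29/4} × [-1, 5/2])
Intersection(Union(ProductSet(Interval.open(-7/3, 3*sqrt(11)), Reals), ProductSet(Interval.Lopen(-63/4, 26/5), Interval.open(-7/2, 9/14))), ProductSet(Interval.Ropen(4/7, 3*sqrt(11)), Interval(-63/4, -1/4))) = ProductSet(Interval.Ropen(4/7, 3*sqrt(11)), Interval(-63/4, -1/4))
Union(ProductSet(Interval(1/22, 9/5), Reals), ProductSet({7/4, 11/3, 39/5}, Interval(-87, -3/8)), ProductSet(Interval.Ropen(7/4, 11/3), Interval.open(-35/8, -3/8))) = Union(ProductSet({7/4, 11/3, 39/5}, Interval(-87, -3/8)), ProductSet(Interval(1/22, 9/5), Reals), ProductSet(Interval.Ropen(7/4, 11/3), Interval.open(-35/8, -3/8)))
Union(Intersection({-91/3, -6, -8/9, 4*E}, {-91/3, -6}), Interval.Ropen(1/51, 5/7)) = Union({-91/3, -6}, Interval.Ropen(1/51, 5/7))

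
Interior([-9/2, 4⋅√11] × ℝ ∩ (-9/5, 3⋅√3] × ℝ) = (-9/5, 3⋅√3) × ℝ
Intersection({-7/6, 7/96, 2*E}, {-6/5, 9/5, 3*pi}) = EmptySet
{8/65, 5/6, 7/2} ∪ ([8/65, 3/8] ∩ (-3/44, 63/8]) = [8/65, 3/8] ∪ {5/6, 7/2}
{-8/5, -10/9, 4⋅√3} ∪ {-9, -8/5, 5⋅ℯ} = {-9, -8/5, -10/9, 4⋅√3, 5⋅ℯ}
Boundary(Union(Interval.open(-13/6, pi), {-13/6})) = {-13/6, pi}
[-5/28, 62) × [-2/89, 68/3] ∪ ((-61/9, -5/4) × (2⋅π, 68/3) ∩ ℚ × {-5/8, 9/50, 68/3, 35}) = [-5/28, 62) × [-2/89, 68/3]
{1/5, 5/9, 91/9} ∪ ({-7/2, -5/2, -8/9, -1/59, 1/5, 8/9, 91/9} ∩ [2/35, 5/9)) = {1/5, 5/9, 91/9}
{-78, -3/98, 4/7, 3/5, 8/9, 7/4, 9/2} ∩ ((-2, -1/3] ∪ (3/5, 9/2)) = {8/9, 7/4}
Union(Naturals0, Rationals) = Rationals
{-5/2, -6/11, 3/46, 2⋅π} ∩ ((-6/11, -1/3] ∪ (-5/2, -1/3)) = {-6/11}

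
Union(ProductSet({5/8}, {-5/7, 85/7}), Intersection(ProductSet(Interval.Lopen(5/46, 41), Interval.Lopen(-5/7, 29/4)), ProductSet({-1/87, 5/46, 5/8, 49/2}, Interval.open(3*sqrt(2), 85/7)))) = Union(ProductSet({5/8}, {-5/7, 85/7}), ProductSet({5/8, 49/2}, Interval.Lopen(3*sqrt(2), 29/4)))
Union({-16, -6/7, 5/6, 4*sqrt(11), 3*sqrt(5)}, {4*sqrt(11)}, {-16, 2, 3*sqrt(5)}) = {-16, -6/7, 5/6, 2, 4*sqrt(11), 3*sqrt(5)}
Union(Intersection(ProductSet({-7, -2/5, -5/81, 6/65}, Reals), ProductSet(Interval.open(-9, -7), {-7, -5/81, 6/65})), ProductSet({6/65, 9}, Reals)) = ProductSet({6/65, 9}, Reals)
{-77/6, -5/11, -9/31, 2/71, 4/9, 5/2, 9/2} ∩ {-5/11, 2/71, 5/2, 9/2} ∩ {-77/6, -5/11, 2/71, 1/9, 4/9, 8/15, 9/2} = {-5/11, 2/71, 9/2}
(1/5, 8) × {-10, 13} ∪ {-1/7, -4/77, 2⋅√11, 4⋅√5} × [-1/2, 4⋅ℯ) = ((1/5, 8) × {-10, 13}) ∪ ({-1/7, -4/77, 2⋅√11, 4⋅√5} × [-1/2, 4⋅ℯ))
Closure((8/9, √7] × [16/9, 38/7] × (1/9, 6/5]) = ([8/9, √7] × [16/9, 38/7] × {1/9, 6/5}) ∪ ((8/9, √7] × [16/9, 38/7] × (1/9, 6/5]) ∪ ((({8/9, √7} × [16/9, 38/7]) ∪ ([8/9, √7] × {16/9, 38/7})) × [1/9, 6/5])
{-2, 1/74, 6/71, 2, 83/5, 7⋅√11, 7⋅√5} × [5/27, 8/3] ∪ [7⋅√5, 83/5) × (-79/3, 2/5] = ([7⋅√5, 83/5) × (-79/3, 2/5]) ∪ ({-2, 1/74, 6/71, 2, 83/5, 7⋅√11, 7⋅√5} × [5/27, 8/3])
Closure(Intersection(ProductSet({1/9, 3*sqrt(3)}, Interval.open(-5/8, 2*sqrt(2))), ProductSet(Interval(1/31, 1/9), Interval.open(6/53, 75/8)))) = ProductSet({1/9}, Interval(6/53, 2*sqrt(2)))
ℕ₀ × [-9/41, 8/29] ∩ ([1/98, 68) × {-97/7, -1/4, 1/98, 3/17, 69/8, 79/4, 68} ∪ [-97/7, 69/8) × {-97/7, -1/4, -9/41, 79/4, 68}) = ({0, 1, …, 8} × {-9/41}) ∪ ({1, 2, …, 67} × {1/98, 3/17})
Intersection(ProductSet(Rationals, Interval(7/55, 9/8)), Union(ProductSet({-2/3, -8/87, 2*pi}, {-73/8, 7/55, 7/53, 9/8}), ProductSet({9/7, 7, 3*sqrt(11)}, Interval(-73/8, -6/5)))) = ProductSet({-2/3, -8/87}, {7/55, 7/53, 9/8})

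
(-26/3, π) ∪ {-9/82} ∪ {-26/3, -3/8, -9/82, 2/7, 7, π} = [-26/3, π] ∪ {7}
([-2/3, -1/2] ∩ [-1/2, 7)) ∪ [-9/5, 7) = [-9/5, 7)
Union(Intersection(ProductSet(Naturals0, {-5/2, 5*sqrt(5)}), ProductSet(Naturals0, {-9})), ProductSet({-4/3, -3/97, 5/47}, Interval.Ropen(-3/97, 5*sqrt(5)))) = ProductSet({-4/3, -3/97, 5/47}, Interval.Ropen(-3/97, 5*sqrt(5)))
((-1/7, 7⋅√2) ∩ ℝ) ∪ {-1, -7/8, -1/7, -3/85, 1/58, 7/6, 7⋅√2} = {-1, -7/8} ∪ [-1/7, 7⋅√2]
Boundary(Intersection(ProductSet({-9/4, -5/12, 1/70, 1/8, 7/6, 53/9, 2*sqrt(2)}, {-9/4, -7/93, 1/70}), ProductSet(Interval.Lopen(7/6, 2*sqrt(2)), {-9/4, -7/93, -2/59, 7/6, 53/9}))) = ProductSet({2*sqrt(2)}, {-9/4, -7/93})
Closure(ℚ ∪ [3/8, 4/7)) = ℚ ∪ (-∞, ∞)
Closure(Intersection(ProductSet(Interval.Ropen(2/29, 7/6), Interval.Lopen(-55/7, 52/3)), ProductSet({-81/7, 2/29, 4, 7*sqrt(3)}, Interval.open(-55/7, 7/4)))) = ProductSet({2/29}, Interval(-55/7, 7/4))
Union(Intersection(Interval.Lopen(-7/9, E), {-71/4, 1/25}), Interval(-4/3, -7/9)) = Union({1/25}, Interval(-4/3, -7/9))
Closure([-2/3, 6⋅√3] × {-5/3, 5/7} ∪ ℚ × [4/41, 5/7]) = (ℝ × [4/41, 5/7]) ∪ ([-2/3, 6⋅√3] × {-5/3, 5/7})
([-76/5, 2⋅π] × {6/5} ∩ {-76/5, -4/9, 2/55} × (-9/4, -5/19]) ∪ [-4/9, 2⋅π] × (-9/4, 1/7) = [-4/9, 2⋅π] × (-9/4, 1/7)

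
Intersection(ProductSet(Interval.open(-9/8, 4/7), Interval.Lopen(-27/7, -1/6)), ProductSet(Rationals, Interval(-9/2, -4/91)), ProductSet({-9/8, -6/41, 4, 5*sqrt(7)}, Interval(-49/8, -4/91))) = ProductSet({-6/41}, Interval.Lopen(-27/7, -1/6))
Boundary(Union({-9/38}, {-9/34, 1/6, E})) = {-9/34, -9/38, 1/6, E}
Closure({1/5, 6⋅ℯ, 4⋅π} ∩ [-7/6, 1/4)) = {1/5}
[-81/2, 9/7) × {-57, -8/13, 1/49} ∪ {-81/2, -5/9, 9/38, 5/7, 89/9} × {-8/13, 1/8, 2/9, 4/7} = ([-81/2, 9/7) × {-57, -8/13, 1/49}) ∪ ({-81/2, -5/9, 9/38, 5/7, 89/9} × {-8/13, 1/8, 2/9, 4/7})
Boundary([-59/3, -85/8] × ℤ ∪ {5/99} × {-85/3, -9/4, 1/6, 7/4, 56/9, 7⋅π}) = ([-59/3, -85/8] × ℤ) ∪ ({5/99} × {-85/3, -9/4, 1/6, 7/4, 56/9, 7⋅π})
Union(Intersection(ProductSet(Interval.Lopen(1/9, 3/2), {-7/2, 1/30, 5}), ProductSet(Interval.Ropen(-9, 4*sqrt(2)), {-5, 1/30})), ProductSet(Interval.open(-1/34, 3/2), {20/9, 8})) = Union(ProductSet(Interval.open(-1/34, 3/2), {20/9, 8}), ProductSet(Interval.Lopen(1/9, 3/2), {1/30}))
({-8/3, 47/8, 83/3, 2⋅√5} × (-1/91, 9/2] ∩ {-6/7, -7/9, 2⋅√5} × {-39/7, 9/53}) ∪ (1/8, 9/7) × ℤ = ((1/8, 9/7) × ℤ) ∪ ({2⋅√5} × {9/53})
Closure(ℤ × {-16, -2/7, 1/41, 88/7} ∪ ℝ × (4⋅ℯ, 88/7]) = (ℤ × {-16, -2/7, 1/41, 88/7}) ∪ (ℝ × [4⋅ℯ, 88/7])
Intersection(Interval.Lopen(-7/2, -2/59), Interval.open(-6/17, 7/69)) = Interval.Lopen(-6/17, -2/59)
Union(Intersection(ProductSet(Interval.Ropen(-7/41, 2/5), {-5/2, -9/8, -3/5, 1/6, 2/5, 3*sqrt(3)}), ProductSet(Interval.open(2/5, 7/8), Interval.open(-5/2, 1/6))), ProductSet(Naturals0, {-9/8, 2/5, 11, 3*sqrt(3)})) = ProductSet(Naturals0, {-9/8, 2/5, 11, 3*sqrt(3)})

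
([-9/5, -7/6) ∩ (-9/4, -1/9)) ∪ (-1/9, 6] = [-9/5, -7/6) ∪ (-1/9, 6]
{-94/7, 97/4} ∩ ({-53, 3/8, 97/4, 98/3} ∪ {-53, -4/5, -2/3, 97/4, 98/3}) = {97/4}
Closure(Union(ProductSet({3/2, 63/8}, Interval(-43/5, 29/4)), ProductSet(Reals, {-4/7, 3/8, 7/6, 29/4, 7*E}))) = Union(ProductSet({3/2, 63/8}, Interval(-43/5, 29/4)), ProductSet(Reals, {-4/7, 3/8, 7/6, 29/4, 7*E}))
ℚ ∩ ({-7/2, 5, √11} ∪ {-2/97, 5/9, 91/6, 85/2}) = {-7/2, -2/97, 5/9, 5, 91/6, 85/2}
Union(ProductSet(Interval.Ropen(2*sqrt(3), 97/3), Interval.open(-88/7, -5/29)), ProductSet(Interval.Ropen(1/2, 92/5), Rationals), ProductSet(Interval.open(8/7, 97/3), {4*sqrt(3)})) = Union(ProductSet(Interval.Ropen(1/2, 92/5), Rationals), ProductSet(Interval.open(8/7, 97/3), {4*sqrt(3)}), ProductSet(Interval.Ropen(2*sqrt(3), 97/3), Interval.open(-88/7, -5/29)))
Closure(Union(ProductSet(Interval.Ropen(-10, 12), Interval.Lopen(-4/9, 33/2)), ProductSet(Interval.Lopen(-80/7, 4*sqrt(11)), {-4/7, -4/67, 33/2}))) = Union(ProductSet({-10, 12}, Interval(-4/9, 33/2)), ProductSet(Interval(-80/7, 4*sqrt(11)), {-4/7, -4/67, 33/2}), ProductSet(Interval(-10, 12), {-4/9, 33/2}), ProductSet(Interval.Ropen(-10, 12), Interval.Lopen(-4/9, 33/2)))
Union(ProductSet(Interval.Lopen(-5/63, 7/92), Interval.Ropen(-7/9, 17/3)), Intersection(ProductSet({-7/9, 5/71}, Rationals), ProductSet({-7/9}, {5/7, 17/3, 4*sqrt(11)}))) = Union(ProductSet({-7/9}, {5/7, 17/3}), ProductSet(Interval.Lopen(-5/63, 7/92), Interval.Ropen(-7/9, 17/3)))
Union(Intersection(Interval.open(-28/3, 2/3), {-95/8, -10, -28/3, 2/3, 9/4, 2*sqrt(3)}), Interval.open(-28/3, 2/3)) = Interval.open(-28/3, 2/3)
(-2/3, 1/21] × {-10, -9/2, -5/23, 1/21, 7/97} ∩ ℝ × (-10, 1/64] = (-2/3, 1/21] × {-9/2, -5/23}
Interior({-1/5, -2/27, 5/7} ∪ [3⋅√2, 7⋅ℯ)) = (3⋅√2, 7⋅ℯ)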